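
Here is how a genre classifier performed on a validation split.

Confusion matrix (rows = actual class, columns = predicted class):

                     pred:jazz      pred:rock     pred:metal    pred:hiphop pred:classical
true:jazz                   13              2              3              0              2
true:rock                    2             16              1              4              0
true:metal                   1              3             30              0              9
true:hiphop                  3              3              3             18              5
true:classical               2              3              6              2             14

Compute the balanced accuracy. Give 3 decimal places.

Balanced accuracy = mean of per-class recall.
  jazz: recall = 13/20 = 0.6500
  rock: recall = 16/23 = 0.6957
  metal: recall = 30/43 = 0.6977
  hiphop: recall = 18/32 = 0.5625
  classical: recall = 14/27 = 0.5185
Mean = (0.6500 + 0.6957 + 0.6977 + 0.5625 + 0.5185) / 5 = 0.625

0.625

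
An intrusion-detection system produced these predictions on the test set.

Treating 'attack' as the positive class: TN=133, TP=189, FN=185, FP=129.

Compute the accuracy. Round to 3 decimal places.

0.506

Accuracy = (TP+TN)/N = (189+133)/636 = 0.506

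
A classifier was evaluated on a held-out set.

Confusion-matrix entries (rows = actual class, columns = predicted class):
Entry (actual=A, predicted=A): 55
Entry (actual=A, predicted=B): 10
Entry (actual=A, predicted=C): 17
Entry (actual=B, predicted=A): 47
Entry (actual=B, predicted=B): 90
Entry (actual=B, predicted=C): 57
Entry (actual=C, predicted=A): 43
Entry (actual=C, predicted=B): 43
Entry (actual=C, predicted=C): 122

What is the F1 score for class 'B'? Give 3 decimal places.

0.534

One-vs-rest for 'B': TP = diagonal; FP = other classes predicted 'B'; FN = 'B' predicted as other.
F1 score = 2·TP/(2·TP+FP+FN).
B: TP=90, FP=10+43=53, FN=47+57=104 → 180/337 = 0.5341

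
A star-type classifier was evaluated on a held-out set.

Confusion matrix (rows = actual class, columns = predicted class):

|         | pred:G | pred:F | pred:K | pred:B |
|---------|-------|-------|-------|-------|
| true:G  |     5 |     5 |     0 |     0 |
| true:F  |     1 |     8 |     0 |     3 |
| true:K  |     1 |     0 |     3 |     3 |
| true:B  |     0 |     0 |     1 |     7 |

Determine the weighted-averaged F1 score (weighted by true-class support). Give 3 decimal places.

0.614

Per-class F1 score (2·TP/(2·TP+FP+FN)):
  G: TP=5, FP=1+1+0=2, FN=5+0+0=5 → 10/17 = 0.5882
  F: TP=8, FP=5+0+0=5, FN=1+0+3=4 → 16/25 = 0.6400
  K: TP=3, FP=0+0+1=1, FN=1+0+3=4 → 6/11 = 0.5455
  B: TP=7, FP=0+3+3=6, FN=0+0+1=1 → 14/21 = 0.6667
Weighted-F1 score = Σ (supportᵢ/N)·F1 scoreᵢ with N=37: (10/37)·0.5882 + (12/37)·0.6400 + (7/37)·0.5455 + (8/37)·0.6667 = 0.614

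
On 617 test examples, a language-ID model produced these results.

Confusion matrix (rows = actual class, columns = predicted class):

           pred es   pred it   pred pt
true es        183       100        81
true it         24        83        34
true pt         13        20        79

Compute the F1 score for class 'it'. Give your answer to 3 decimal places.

Treat 'it' as positive and all other classes as negative.
F1 score = 2·TP/(2·TP+FP+FN).
it: TP=83, FP=100+20=120, FN=24+34=58 → 166/344 = 0.4826

0.483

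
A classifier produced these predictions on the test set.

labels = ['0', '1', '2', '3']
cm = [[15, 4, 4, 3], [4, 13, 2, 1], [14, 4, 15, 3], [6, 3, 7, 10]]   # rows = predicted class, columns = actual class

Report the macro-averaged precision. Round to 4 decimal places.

0.5071

Per-class precision (TP/(TP+FP)):
  0: TP=15, FP=4+4+3=11 → 15/26 = 0.57692
  1: TP=13, FP=4+2+1=7 → 13/20 = 0.65000
  2: TP=15, FP=14+4+3=21 → 15/36 = 0.41667
  3: TP=10, FP=6+3+7=16 → 10/26 = 0.38462
Macro-precision = mean = (0.57692 + 0.65000 + 0.41667 + 0.38462) / 4 = 0.5071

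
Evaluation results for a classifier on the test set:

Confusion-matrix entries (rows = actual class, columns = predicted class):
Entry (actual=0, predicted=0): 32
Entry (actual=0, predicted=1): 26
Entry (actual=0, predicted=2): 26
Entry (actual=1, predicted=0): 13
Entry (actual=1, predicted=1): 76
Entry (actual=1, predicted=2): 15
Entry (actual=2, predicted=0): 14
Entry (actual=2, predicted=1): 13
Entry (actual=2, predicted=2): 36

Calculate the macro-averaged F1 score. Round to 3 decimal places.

Per-class F1 score (2·TP/(2·TP+FP+FN)):
  0: TP=32, FP=13+14=27, FN=26+26=52 → 64/143 = 0.4476
  1: TP=76, FP=26+13=39, FN=13+15=28 → 152/219 = 0.6941
  2: TP=36, FP=26+15=41, FN=14+13=27 → 72/140 = 0.5143
Macro-F1 score = mean = (0.4476 + 0.6941 + 0.5143) / 3 = 0.552

0.552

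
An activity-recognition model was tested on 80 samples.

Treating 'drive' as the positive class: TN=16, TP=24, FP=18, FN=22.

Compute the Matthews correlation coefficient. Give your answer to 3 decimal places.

-0.008

MCC = (TP·TN − FP·FN) / √((TP+FP)(TP+FN)(TN+FP)(TN+FN))
Numerator = 24·16 − 18·22 = -12
Denominator = √(42·46·34·38) = √2496144 = 1579.9190
MCC = -12 / 1579.9190 = -0.008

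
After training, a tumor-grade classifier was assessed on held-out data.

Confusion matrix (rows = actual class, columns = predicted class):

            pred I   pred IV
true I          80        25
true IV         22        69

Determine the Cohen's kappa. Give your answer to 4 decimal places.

Observed agreement pₒ = trace/N = 149/196 = 0.76020
Expected agreement pₑ = Σ (rowᵢ·colᵢ)/N² = (105·102 + 91·94)/196² = 0.50146
κ = (pₒ − pₑ)/(1 − pₑ) = (0.76020 − 0.50146)/(1 − 0.50146) = 0.5190

0.5190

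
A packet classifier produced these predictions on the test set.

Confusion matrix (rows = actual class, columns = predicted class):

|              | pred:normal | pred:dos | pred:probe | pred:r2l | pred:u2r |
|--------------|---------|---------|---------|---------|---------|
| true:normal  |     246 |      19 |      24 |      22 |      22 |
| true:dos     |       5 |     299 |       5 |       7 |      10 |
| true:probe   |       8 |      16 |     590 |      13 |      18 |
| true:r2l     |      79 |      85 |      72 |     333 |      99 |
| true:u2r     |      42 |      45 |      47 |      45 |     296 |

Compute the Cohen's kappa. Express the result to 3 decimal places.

0.648

Observed agreement pₒ = trace/N = 1764/2447 = 0.7209
Expected agreement pₑ = Σ (rowᵢ·colᵢ)/N² = (333·380 + 326·464 + 645·738 + 668·420 + 475·445)/2447² = 0.2080
κ = (pₒ − pₑ)/(1 − pₑ) = (0.7209 − 0.2080)/(1 − 0.2080) = 0.648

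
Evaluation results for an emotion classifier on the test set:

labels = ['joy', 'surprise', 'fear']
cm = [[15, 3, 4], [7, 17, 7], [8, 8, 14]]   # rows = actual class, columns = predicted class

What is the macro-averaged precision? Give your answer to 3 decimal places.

Per-class precision (TP/(TP+FP)):
  joy: TP=15, FP=7+8=15 → 15/30 = 0.5000
  surprise: TP=17, FP=3+8=11 → 17/28 = 0.6071
  fear: TP=14, FP=4+7=11 → 14/25 = 0.5600
Macro-precision = mean = (0.5000 + 0.6071 + 0.5600) / 3 = 0.556

0.556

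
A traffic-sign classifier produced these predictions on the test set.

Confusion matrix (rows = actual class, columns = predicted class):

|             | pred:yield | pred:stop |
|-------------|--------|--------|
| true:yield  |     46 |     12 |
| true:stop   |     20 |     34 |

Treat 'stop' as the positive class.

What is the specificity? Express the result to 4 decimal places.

0.7931

Specificity = TN/(TN+FP) = 46/(46+12) = 0.7931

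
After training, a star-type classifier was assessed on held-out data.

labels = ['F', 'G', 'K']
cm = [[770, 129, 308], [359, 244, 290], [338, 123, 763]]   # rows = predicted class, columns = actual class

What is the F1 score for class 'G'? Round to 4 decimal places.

0.3513

One-vs-rest for 'G': TP = diagonal; FP = other classes predicted 'G'; FN = 'G' predicted as other.
F1 score = 2·TP/(2·TP+FP+FN).
G: TP=244, FP=359+290=649, FN=129+123=252 → 488/1389 = 0.35133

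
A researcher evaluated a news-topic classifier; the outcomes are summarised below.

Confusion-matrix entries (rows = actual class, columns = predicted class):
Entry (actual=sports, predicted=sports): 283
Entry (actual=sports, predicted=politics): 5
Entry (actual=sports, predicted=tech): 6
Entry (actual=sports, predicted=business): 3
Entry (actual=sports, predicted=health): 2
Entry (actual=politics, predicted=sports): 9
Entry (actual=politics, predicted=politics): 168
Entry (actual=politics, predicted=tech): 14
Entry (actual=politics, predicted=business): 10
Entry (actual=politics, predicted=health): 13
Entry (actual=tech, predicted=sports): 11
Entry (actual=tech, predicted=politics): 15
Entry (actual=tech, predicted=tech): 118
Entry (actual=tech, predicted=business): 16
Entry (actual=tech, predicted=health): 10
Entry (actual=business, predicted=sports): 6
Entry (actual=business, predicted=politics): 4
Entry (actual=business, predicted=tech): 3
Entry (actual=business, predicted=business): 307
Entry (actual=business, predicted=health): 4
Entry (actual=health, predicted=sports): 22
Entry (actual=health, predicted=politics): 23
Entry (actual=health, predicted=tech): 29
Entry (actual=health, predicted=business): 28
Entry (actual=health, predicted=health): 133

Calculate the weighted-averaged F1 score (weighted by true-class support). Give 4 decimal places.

Per-class F1 score (2·TP/(2·TP+FP+FN)):
  sports: TP=283, FP=9+11+6+22=48, FN=5+6+3+2=16 → 566/630 = 0.89841
  politics: TP=168, FP=5+15+4+23=47, FN=9+14+10+13=46 → 336/429 = 0.78322
  tech: TP=118, FP=6+14+3+29=52, FN=11+15+16+10=52 → 236/340 = 0.69412
  business: TP=307, FP=3+10+16+28=57, FN=6+4+3+4=17 → 614/688 = 0.89244
  health: TP=133, FP=2+13+10+4=29, FN=22+23+29+28=102 → 266/397 = 0.67003
Weighted-F1 score = Σ (supportᵢ/N)·F1 scoreᵢ with N=1242: (299/1242)·0.89841 + (214/1242)·0.78322 + (170/1242)·0.69412 + (324/1242)·0.89244 + (235/1242)·0.67003 = 0.8058

0.8058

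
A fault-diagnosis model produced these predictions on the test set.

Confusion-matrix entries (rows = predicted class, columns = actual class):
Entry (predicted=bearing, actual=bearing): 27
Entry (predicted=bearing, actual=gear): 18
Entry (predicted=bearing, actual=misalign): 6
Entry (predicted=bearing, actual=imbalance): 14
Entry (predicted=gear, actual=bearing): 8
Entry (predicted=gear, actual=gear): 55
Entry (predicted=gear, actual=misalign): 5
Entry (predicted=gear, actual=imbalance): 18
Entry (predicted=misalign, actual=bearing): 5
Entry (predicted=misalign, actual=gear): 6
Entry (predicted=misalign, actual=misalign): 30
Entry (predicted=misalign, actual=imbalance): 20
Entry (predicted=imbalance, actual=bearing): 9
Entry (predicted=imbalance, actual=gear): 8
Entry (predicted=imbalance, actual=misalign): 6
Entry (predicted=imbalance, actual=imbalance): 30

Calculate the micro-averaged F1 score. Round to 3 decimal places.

0.536

Micro-averaging pools counts across classes: ΣTP=142, ΣFP=123, ΣFN=123.
Micro-F1 score = 2·TP/(2·TP+FP+FN) on pooled counts = 0.536 (equals overall accuracy in single-label multiclass).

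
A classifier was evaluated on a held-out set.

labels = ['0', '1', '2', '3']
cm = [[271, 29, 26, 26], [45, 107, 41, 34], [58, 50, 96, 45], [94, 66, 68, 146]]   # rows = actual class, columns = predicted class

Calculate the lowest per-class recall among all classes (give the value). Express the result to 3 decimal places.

0.386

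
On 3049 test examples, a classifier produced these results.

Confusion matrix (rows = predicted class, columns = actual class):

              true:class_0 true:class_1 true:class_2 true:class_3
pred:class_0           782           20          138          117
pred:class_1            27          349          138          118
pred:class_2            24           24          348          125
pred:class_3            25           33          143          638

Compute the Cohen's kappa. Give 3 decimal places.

Observed agreement pₒ = trace/N = 2117/3049 = 0.6943
Expected agreement pₑ = Σ (rowᵢ·colᵢ)/N² = (858·1057 + 426·632 + 767·521 + 998·839)/3049² = 0.2596
κ = (pₒ − pₑ)/(1 − pₑ) = (0.6943 − 0.2596)/(1 − 0.2596) = 0.587

0.587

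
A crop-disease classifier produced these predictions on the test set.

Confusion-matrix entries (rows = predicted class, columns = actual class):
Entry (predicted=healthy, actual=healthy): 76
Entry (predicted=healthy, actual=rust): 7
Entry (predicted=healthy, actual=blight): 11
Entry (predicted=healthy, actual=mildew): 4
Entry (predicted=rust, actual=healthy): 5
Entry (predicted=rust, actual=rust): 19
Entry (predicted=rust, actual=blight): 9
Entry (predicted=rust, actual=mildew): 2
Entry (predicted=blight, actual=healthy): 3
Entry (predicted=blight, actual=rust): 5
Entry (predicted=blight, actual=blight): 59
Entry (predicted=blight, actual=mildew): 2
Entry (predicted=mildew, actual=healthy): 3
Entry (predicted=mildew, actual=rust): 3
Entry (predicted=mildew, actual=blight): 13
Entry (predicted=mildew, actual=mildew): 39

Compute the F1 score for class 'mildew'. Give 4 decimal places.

F1 score = 2·TP/(2·TP+FP+FN).
mildew: TP=39, FP=3+3+13=19, FN=4+2+2=8 → 78/105 = 0.74286

0.7429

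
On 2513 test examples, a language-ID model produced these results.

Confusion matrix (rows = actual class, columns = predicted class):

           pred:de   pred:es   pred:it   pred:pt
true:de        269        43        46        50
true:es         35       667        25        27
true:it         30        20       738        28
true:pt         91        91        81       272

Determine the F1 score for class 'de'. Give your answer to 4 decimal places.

0.6459

One-vs-rest for 'de': TP = diagonal; FP = other classes predicted 'de'; FN = 'de' predicted as other.
F1 score = 2·TP/(2·TP+FP+FN).
de: TP=269, FP=35+30+91=156, FN=43+46+50=139 → 538/833 = 0.64586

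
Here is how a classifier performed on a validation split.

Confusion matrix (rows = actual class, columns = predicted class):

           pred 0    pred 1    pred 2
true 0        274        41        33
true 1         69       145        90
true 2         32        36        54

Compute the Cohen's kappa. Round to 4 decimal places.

Observed agreement pₒ = trace/N = 473/774 = 0.61111
Expected agreement pₑ = Σ (rowᵢ·colᵢ)/N² = (348·375 + 304·222 + 122·177)/774² = 0.36653
κ = (pₒ − pₑ)/(1 − pₑ) = (0.61111 − 0.36653)/(1 − 0.36653) = 0.3861

0.3861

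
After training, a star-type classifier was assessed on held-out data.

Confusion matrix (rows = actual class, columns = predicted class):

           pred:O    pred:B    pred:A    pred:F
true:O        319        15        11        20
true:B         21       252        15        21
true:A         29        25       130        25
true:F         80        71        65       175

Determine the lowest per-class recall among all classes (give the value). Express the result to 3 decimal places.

Per-class recall (TP/(TP+FN)):
  O: TP=319, FN=15+11+20=46 → 319/365 = 0.8740
  B: TP=252, FN=21+15+21=57 → 252/309 = 0.8155
  A: TP=130, FN=29+25+25=79 → 130/209 = 0.6220
  F: TP=175, FN=80+71+65=216 → 175/391 = 0.4476
Lowest is class 'F' with recall = 0.448.

0.448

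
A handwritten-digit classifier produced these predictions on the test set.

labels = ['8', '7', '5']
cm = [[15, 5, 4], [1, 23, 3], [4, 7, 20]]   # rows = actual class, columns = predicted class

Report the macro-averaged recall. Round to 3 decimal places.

0.707

Per-class recall (TP/(TP+FN)):
  8: TP=15, FN=5+4=9 → 15/24 = 0.6250
  7: TP=23, FN=1+3=4 → 23/27 = 0.8519
  5: TP=20, FN=4+7=11 → 20/31 = 0.6452
Macro-recall = mean = (0.6250 + 0.8519 + 0.6452) / 3 = 0.707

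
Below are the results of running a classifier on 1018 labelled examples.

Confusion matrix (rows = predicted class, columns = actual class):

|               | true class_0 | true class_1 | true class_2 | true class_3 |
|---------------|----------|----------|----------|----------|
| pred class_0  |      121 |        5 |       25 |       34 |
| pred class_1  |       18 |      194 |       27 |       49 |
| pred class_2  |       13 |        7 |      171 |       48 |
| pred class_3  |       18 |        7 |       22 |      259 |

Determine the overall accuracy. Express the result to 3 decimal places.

Accuracy = trace / total = (121+194+171+259=745) / 1018 = 745/1018 = 0.732

0.732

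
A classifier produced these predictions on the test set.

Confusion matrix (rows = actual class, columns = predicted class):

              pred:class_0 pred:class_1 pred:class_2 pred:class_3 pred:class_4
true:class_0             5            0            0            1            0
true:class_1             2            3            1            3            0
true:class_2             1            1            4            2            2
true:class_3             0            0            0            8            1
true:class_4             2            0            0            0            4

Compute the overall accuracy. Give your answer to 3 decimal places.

0.600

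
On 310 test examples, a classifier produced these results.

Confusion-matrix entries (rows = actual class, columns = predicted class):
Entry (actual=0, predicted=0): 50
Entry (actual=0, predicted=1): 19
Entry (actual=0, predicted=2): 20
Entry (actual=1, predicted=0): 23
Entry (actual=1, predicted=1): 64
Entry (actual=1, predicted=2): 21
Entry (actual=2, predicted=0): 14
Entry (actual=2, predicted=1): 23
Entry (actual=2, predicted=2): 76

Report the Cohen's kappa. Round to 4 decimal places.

Observed agreement pₒ = trace/N = 190/310 = 0.61290
Expected agreement pₑ = Σ (rowᵢ·colᵢ)/N² = (89·87 + 108·106 + 113·117)/310² = 0.33727
κ = (pₒ − pₑ)/(1 − pₑ) = (0.61290 − 0.33727)/(1 − 0.33727) = 0.4159

0.4159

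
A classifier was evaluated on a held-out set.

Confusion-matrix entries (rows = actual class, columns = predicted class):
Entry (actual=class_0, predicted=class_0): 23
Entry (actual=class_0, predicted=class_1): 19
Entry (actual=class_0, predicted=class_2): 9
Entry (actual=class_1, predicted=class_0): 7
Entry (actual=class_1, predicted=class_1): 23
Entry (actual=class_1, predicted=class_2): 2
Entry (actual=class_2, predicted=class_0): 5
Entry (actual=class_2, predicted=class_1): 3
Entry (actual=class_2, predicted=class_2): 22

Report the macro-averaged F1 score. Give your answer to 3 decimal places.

0.610

Per-class F1 score (2·TP/(2·TP+FP+FN)):
  class_0: TP=23, FP=7+5=12, FN=19+9=28 → 46/86 = 0.5349
  class_1: TP=23, FP=19+3=22, FN=7+2=9 → 46/77 = 0.5974
  class_2: TP=22, FP=9+2=11, FN=5+3=8 → 44/63 = 0.6984
Macro-F1 score = mean = (0.5349 + 0.5974 + 0.6984) / 3 = 0.610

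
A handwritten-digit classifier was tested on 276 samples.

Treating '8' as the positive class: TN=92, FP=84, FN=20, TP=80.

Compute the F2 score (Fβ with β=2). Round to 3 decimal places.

0.709

Fβ = (1+β²)·TP / ((1+β²)·TP + β²·FN + FP), with β²=4
= 5·80 / (5·80 + 4·20 + 84) = 0.709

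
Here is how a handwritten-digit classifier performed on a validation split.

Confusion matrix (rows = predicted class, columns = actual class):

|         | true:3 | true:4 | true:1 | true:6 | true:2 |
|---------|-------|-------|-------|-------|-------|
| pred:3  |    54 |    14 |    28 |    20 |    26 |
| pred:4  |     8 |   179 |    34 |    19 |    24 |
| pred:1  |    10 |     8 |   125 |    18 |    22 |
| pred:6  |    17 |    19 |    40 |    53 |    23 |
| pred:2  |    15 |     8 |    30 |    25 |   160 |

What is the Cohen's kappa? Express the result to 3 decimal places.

0.471

Observed agreement pₒ = trace/N = 571/979 = 0.5832
Expected agreement pₑ = Σ (rowᵢ·colᵢ)/N² = (104·142 + 228·264 + 257·183 + 135·152 + 255·238)/979² = 0.2120
κ = (pₒ − pₑ)/(1 − pₑ) = (0.5832 − 0.2120)/(1 − 0.2120) = 0.471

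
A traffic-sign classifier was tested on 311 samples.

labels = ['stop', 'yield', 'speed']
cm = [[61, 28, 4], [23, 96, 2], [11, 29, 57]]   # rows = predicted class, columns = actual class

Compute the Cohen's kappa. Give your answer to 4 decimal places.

0.5231

Observed agreement pₒ = trace/N = 214/311 = 0.68810
Expected agreement pₑ = Σ (rowᵢ·colᵢ)/N² = (95·93 + 153·121 + 63·97)/311² = 0.34593
κ = (pₒ − pₑ)/(1 − pₑ) = (0.68810 − 0.34593)/(1 − 0.34593) = 0.5231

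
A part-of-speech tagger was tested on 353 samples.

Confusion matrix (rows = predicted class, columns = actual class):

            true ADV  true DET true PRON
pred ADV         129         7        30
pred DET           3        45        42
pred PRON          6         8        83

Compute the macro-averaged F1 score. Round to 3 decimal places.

Per-class F1 score (2·TP/(2·TP+FP+FN)):
  ADV: TP=129, FP=7+30=37, FN=3+6=9 → 258/304 = 0.8487
  DET: TP=45, FP=3+42=45, FN=7+8=15 → 90/150 = 0.6000
  PRON: TP=83, FP=6+8=14, FN=30+42=72 → 166/252 = 0.6587
Macro-F1 score = mean = (0.8487 + 0.6000 + 0.6587) / 3 = 0.702

0.702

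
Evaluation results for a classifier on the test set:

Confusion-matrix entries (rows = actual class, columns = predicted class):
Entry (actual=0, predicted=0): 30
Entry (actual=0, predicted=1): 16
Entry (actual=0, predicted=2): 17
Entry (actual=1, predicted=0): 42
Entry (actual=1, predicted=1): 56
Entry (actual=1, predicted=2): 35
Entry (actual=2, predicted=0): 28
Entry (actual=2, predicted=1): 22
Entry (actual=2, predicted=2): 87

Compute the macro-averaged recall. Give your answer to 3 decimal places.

Per-class recall (TP/(TP+FN)):
  0: TP=30, FN=16+17=33 → 30/63 = 0.4762
  1: TP=56, FN=42+35=77 → 56/133 = 0.4211
  2: TP=87, FN=28+22=50 → 87/137 = 0.6350
Macro-recall = mean = (0.4762 + 0.4211 + 0.6350) / 3 = 0.511

0.511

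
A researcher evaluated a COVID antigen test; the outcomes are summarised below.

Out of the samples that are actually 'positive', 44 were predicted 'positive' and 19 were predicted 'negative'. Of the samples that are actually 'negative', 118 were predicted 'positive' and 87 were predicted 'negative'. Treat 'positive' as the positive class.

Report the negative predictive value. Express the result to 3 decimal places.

0.821

NPV = TN/(TN+FN) = 87/(87+19) = 0.821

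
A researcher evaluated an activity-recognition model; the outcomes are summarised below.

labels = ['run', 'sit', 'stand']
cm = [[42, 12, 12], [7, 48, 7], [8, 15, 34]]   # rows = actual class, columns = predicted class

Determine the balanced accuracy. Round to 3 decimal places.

Balanced accuracy = mean of per-class recall.
  run: recall = 42/66 = 0.6364
  sit: recall = 48/62 = 0.7742
  stand: recall = 34/57 = 0.5965
Mean = (0.6364 + 0.7742 + 0.5965) / 3 = 0.669

0.669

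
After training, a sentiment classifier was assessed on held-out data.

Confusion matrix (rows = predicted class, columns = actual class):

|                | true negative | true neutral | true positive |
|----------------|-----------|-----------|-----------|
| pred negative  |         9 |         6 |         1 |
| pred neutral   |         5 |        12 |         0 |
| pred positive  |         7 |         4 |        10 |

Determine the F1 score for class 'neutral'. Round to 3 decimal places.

0.615

F1 score = 2·TP/(2·TP+FP+FN).
neutral: TP=12, FP=5+0=5, FN=6+4=10 → 24/39 = 0.6154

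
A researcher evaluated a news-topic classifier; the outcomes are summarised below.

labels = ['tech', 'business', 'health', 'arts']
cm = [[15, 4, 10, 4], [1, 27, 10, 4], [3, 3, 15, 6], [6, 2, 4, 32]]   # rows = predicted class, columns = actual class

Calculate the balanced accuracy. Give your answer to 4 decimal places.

0.6076

Balanced accuracy = mean of per-class recall.
  tech: recall = 15/25 = 0.60000
  business: recall = 27/36 = 0.75000
  health: recall = 15/39 = 0.38462
  arts: recall = 32/46 = 0.69565
Mean = (0.60000 + 0.75000 + 0.38462 + 0.69565) / 4 = 0.6076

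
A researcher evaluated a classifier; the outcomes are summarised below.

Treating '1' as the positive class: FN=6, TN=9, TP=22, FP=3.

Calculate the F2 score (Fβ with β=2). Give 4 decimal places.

Fβ = (1+β²)·TP / ((1+β²)·TP + β²·FN + FP), with β²=4
= 5·22 / (5·22 + 4·6 + 3) = 0.8029

0.8029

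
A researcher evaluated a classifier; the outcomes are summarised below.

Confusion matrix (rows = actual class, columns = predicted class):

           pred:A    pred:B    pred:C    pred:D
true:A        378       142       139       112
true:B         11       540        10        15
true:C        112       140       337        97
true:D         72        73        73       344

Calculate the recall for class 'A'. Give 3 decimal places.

0.490

Take TP from the diagonal, FP from the rest of the 'A' prediction marginal, FN from the rest of the 'A' actual marginal.
recall = TP/(TP+FN).
A: TP=378, FN=142+139+112=393 → 378/771 = 0.4903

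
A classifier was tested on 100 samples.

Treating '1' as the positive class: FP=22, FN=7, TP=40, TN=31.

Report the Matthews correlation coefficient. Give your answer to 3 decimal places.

0.448

MCC = (TP·TN − FP·FN) / √((TP+FP)(TP+FN)(TN+FP)(TN+FN))
Numerator = 40·31 − 22·7 = 1086
Denominator = √(62·47·53·38) = √5868796 = 2422.5598
MCC = 1086 / 2422.5598 = 0.448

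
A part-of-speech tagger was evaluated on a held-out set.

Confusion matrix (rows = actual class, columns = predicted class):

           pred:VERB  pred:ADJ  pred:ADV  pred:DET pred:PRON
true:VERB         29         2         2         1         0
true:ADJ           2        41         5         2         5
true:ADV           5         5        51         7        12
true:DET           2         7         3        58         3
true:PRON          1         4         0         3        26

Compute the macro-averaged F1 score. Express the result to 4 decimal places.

Per-class F1 score (2·TP/(2·TP+FP+FN)):
  VERB: TP=29, FP=2+5+2+1=10, FN=2+2+1+0=5 → 58/73 = 0.79452
  ADJ: TP=41, FP=2+5+7+4=18, FN=2+5+2+5=14 → 82/114 = 0.71930
  ADV: TP=51, FP=2+5+3+0=10, FN=5+5+7+12=29 → 102/141 = 0.72340
  DET: TP=58, FP=1+2+7+3=13, FN=2+7+3+3=15 → 116/144 = 0.80556
  PRON: TP=26, FP=0+5+12+3=20, FN=1+4+0+3=8 → 52/80 = 0.65000
Macro-F1 score = mean = (0.79452 + 0.71930 + 0.72340 + 0.80556 + 0.65000) / 5 = 0.7386

0.7386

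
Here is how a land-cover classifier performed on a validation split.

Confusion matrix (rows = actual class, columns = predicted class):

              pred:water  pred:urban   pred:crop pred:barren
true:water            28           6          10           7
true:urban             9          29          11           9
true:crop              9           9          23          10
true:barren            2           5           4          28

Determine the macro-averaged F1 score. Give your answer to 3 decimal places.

0.544

Per-class F1 score (2·TP/(2·TP+FP+FN)):
  water: TP=28, FP=9+9+2=20, FN=6+10+7=23 → 56/99 = 0.5657
  urban: TP=29, FP=6+9+5=20, FN=9+11+9=29 → 58/107 = 0.5421
  crop: TP=23, FP=10+11+4=25, FN=9+9+10=28 → 46/99 = 0.4646
  barren: TP=28, FP=7+9+10=26, FN=2+5+4=11 → 56/93 = 0.6022
Macro-F1 score = mean = (0.5657 + 0.5421 + 0.4646 + 0.6022) / 4 = 0.544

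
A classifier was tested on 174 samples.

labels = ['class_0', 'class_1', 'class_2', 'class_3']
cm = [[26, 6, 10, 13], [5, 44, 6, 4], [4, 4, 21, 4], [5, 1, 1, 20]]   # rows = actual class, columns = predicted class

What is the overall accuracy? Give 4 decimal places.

Accuracy = trace / total = (26+44+21+20=111) / 174 = 111/174 = 0.6379

0.6379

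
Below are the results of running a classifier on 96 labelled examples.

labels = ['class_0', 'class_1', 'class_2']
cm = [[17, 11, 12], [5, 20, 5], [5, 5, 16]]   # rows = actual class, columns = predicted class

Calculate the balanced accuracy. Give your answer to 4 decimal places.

Balanced accuracy = mean of per-class recall.
  class_0: recall = 17/40 = 0.42500
  class_1: recall = 20/30 = 0.66667
  class_2: recall = 16/26 = 0.61538
Mean = (0.42500 + 0.66667 + 0.61538) / 3 = 0.5690

0.5690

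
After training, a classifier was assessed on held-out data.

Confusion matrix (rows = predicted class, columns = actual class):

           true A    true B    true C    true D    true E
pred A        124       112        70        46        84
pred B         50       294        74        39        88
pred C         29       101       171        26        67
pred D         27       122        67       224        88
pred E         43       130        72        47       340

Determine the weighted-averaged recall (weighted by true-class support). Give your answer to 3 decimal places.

Per-class recall (TP/(TP+FN)):
  A: TP=124, FN=50+29+27+43=149 → 124/273 = 0.4542
  B: TP=294, FN=112+101+122+130=465 → 294/759 = 0.3874
  C: TP=171, FN=70+74+67+72=283 → 171/454 = 0.3767
  D: TP=224, FN=46+39+26+47=158 → 224/382 = 0.5864
  E: TP=340, FN=84+88+67+88=327 → 340/667 = 0.5097
Weighted-recall = Σ (supportᵢ/N)·recallᵢ with N=2535: (273/2535)·0.4542 + (759/2535)·0.3874 + (454/2535)·0.3767 + (382/2535)·0.5864 + (667/2535)·0.5097 = 0.455

0.455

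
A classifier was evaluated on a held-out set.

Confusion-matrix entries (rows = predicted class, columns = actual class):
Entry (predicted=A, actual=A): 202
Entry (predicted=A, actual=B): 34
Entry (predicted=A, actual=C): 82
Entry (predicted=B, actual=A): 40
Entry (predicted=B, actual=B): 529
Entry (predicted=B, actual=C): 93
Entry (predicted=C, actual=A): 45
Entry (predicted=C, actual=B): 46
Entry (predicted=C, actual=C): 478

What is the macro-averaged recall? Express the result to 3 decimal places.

0.768

Per-class recall (TP/(TP+FN)):
  A: TP=202, FN=40+45=85 → 202/287 = 0.7038
  B: TP=529, FN=34+46=80 → 529/609 = 0.8686
  C: TP=478, FN=82+93=175 → 478/653 = 0.7320
Macro-recall = mean = (0.7038 + 0.8686 + 0.7320) / 3 = 0.768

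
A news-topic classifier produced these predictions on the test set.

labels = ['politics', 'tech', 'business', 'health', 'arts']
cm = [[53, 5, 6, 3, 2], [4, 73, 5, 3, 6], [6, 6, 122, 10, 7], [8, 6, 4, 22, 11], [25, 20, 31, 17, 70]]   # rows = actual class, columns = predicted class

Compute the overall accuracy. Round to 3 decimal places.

Accuracy = trace / total = (53+73+122+22+70=340) / 525 = 340/525 = 0.648

0.648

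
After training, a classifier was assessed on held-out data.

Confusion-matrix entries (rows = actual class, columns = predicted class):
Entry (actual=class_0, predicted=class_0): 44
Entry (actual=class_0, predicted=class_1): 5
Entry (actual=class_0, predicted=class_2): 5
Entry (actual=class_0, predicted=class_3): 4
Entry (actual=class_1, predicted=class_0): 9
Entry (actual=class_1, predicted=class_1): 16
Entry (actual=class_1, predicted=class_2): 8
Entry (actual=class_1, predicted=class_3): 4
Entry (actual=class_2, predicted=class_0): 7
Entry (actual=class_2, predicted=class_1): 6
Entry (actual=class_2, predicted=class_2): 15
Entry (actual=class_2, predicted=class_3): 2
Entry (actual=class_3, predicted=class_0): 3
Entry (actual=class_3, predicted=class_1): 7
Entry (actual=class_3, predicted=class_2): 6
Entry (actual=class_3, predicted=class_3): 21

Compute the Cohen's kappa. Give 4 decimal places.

0.4421

Observed agreement pₒ = trace/N = 96/162 = 0.59259
Expected agreement pₑ = Σ (rowᵢ·colᵢ)/N² = (58·63 + 37·34 + 30·34 + 37·31)/162² = 0.26974
κ = (pₒ − pₑ)/(1 − pₑ) = (0.59259 − 0.26974)/(1 − 0.26974) = 0.4421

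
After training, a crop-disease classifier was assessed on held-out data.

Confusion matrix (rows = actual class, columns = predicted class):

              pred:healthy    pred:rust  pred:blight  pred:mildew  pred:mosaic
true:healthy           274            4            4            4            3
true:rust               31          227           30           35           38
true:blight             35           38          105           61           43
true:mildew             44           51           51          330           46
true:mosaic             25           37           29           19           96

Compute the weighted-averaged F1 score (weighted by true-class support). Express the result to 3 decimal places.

Per-class F1 score (2·TP/(2·TP+FP+FN)):
  healthy: TP=274, FP=31+35+44+25=135, FN=4+4+4+3=15 → 548/698 = 0.7851
  rust: TP=227, FP=4+38+51+37=130, FN=31+30+35+38=134 → 454/718 = 0.6323
  blight: TP=105, FP=4+30+51+29=114, FN=35+38+61+43=177 → 210/501 = 0.4192
  mildew: TP=330, FP=4+35+61+19=119, FN=44+51+51+46=192 → 660/971 = 0.6797
  mosaic: TP=96, FP=3+38+43+46=130, FN=25+37+29+19=110 → 192/432 = 0.4444
Weighted-F1 score = Σ (supportᵢ/N)·F1 scoreᵢ with N=1660: (289/1660)·0.7851 + (361/1660)·0.6323 + (282/1660)·0.4192 + (522/1660)·0.6797 + (206/1660)·0.4444 = 0.614

0.614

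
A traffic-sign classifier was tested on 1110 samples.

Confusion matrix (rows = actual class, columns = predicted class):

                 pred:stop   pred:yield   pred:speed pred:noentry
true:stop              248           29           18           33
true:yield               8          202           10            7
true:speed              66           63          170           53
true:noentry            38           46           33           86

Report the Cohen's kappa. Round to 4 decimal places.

0.5121

Observed agreement pₒ = trace/N = 706/1110 = 0.63604
Expected agreement pₑ = Σ (rowᵢ·colᵢ)/N² = (328·360 + 227·340 + 352·231 + 203·179)/1110² = 0.25396
κ = (pₒ − pₑ)/(1 − pₑ) = (0.63604 − 0.25396)/(1 − 0.25396) = 0.5121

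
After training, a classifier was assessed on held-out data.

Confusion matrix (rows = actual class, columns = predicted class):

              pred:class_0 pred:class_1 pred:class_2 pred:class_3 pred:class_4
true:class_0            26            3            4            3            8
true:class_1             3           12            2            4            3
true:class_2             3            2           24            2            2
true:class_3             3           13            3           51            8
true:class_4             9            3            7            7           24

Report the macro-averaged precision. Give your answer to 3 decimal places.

0.570

Per-class precision (TP/(TP+FP)):
  class_0: TP=26, FP=3+3+3+9=18 → 26/44 = 0.5909
  class_1: TP=12, FP=3+2+13+3=21 → 12/33 = 0.3636
  class_2: TP=24, FP=4+2+3+7=16 → 24/40 = 0.6000
  class_3: TP=51, FP=3+4+2+7=16 → 51/67 = 0.7612
  class_4: TP=24, FP=8+3+2+8=21 → 24/45 = 0.5333
Macro-precision = mean = (0.5909 + 0.3636 + 0.6000 + 0.7612 + 0.5333) / 5 = 0.570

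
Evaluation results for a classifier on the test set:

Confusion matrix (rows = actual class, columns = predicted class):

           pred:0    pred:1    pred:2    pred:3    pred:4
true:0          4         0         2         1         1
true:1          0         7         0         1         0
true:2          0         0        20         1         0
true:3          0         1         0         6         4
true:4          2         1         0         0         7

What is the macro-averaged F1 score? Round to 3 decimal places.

Per-class F1 score (2·TP/(2·TP+FP+FN)):
  0: TP=4, FP=0+0+0+2=2, FN=0+2+1+1=4 → 8/14 = 0.5714
  1: TP=7, FP=0+0+1+1=2, FN=0+0+1+0=1 → 14/17 = 0.8235
  2: TP=20, FP=2+0+0+0=2, FN=0+0+1+0=1 → 40/43 = 0.9302
  3: TP=6, FP=1+1+1+0=3, FN=0+1+0+4=5 → 12/20 = 0.6000
  4: TP=7, FP=1+0+0+4=5, FN=2+1+0+0=3 → 14/22 = 0.6364
Macro-F1 score = mean = (0.5714 + 0.8235 + 0.9302 + 0.6000 + 0.6364) / 5 = 0.712

0.712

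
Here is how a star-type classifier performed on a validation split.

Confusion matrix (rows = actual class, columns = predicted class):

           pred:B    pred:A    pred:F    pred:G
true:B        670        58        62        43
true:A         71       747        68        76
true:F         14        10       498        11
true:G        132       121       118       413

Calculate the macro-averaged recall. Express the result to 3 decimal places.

Per-class recall (TP/(TP+FN)):
  B: TP=670, FN=58+62+43=163 → 670/833 = 0.8043
  A: TP=747, FN=71+68+76=215 → 747/962 = 0.7765
  F: TP=498, FN=14+10+11=35 → 498/533 = 0.9343
  G: TP=413, FN=132+121+118=371 → 413/784 = 0.5268
Macro-recall = mean = (0.8043 + 0.7765 + 0.9343 + 0.5268) / 4 = 0.760

0.760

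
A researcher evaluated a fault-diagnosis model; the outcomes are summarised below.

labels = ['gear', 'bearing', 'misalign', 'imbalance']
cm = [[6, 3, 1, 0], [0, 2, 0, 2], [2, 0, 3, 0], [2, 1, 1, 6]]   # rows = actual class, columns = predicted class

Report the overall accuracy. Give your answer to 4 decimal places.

Accuracy = trace / total = (6+2+3+6=17) / 29 = 17/29 = 0.5862

0.5862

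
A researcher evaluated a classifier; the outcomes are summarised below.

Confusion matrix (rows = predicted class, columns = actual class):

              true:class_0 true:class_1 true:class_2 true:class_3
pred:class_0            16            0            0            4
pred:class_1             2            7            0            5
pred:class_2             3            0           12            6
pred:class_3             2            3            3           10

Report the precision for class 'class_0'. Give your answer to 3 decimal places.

0.800

One-vs-rest for 'class_0': TP = diagonal; FP = other classes predicted 'class_0'; FN = 'class_0' predicted as other.
precision = TP/(TP+FP).
class_0: TP=16, FP=0+0+4=4 → 16/20 = 0.8000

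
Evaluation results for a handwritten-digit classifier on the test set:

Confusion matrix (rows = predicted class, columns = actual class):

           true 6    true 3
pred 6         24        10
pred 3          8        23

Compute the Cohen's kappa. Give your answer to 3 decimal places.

Observed agreement pₒ = trace/N = 47/65 = 0.7231
Expected agreement pₑ = Σ (rowᵢ·colᵢ)/N² = (32·34 + 33·31)/65² = 0.4996
κ = (pₒ − pₑ)/(1 − pₑ) = (0.7231 − 0.4996)/(1 − 0.4996) = 0.447

0.447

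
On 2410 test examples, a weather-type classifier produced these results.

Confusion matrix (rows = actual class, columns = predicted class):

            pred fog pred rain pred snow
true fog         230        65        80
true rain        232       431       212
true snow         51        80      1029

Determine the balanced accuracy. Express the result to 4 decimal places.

0.6643

Balanced accuracy = mean of per-class recall.
  fog: recall = 230/375 = 0.61333
  rain: recall = 431/875 = 0.49257
  snow: recall = 1029/1160 = 0.88707
Mean = (0.61333 + 0.49257 + 0.88707) / 3 = 0.6643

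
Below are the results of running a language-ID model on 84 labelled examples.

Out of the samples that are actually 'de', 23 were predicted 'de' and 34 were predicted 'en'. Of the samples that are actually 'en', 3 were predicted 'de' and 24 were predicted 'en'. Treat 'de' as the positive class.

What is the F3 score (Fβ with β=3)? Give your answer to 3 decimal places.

0.427

Fβ = (1+β²)·TP / ((1+β²)·TP + β²·FN + FP), with β²=9
= 10·23 / (10·23 + 9·34 + 3) = 0.427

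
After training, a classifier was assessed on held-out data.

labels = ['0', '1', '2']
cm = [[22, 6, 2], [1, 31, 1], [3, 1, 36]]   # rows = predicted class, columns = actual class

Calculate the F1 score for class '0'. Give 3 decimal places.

0.786

Take TP from the diagonal, FP from the rest of the '0' prediction marginal, FN from the rest of the '0' actual marginal.
F1 score = 2·TP/(2·TP+FP+FN).
0: TP=22, FP=6+2=8, FN=1+3=4 → 44/56 = 0.7857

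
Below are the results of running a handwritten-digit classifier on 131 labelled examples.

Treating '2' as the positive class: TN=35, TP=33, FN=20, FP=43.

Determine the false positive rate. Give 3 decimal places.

0.551

FPR = FP/(FP+TN) = 43/(43+35) = 0.551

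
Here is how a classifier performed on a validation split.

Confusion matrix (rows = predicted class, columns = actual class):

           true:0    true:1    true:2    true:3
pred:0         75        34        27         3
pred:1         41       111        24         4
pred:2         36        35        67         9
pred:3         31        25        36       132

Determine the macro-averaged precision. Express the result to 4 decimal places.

Per-class precision (TP/(TP+FP)):
  0: TP=75, FP=34+27+3=64 → 75/139 = 0.53957
  1: TP=111, FP=41+24+4=69 → 111/180 = 0.61667
  2: TP=67, FP=36+35+9=80 → 67/147 = 0.45578
  3: TP=132, FP=31+25+36=92 → 132/224 = 0.58929
Macro-precision = mean = (0.53957 + 0.61667 + 0.45578 + 0.58929) / 4 = 0.5503

0.5503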